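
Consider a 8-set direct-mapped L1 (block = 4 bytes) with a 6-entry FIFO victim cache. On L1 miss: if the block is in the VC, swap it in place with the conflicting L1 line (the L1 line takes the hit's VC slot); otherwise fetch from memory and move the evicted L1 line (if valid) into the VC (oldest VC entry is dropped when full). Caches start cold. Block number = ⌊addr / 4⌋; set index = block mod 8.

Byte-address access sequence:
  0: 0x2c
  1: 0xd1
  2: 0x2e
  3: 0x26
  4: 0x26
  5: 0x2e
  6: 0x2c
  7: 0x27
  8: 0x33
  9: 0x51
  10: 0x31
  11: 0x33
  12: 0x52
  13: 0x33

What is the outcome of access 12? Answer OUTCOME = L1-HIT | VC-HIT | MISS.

  [0] addr=0x2c blk=11 s=3: MISS | VC []
  [1] addr=0xd1 blk=52 s=4: MISS | VC []
  [2] addr=0x2e blk=11 s=3: L1-HIT | VC []
  [3] addr=0x26 blk=9 s=1: MISS | VC []
  [4] addr=0x26 blk=9 s=1: L1-HIT | VC []
  [5] addr=0x2e blk=11 s=3: L1-HIT | VC []
  [6] addr=0x2c blk=11 s=3: L1-HIT | VC []
  [7] addr=0x27 blk=9 s=1: L1-HIT | VC []
  [8] addr=0x33 blk=12 s=4: MISS | VC [52]
  [9] addr=0x51 blk=20 s=4: MISS | VC [52, 12]
  [10] addr=0x31 blk=12 s=4: VC-HIT | VC [52, 20]
  [11] addr=0x33 blk=12 s=4: L1-HIT | VC [52, 20]
  [12] addr=0x52 blk=20 s=4: VC-HIT | VC [52, 12]
  [13] addr=0x33 blk=12 s=4: VC-HIT | VC [52, 20]

OUTCOME = VC-HIT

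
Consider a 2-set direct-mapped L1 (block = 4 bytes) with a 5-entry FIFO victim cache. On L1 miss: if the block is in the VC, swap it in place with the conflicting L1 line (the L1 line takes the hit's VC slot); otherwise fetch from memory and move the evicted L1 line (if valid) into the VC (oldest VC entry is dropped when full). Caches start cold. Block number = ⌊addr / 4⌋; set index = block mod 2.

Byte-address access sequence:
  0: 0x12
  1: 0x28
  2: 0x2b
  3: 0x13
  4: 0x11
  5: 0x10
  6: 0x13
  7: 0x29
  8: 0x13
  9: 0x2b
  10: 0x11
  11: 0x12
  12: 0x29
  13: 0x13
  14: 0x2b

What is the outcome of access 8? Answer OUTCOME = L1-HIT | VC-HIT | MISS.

OUTCOME = VC-HIT

  [0] addr=0x12 blk=4 s=0: MISS | VC []
  [1] addr=0x28 blk=10 s=0: MISS | VC [4]
  [2] addr=0x2b blk=10 s=0: L1-HIT | VC [4]
  [3] addr=0x13 blk=4 s=0: VC-HIT | VC [10]
  [4] addr=0x11 blk=4 s=0: L1-HIT | VC [10]
  [5] addr=0x10 blk=4 s=0: L1-HIT | VC [10]
  [6] addr=0x13 blk=4 s=0: L1-HIT | VC [10]
  [7] addr=0x29 blk=10 s=0: VC-HIT | VC [4]
  [8] addr=0x13 blk=4 s=0: VC-HIT | VC [10]
  [9] addr=0x2b blk=10 s=0: VC-HIT | VC [4]
  [10] addr=0x11 blk=4 s=0: VC-HIT | VC [10]
  [11] addr=0x12 blk=4 s=0: L1-HIT | VC [10]
  [12] addr=0x29 blk=10 s=0: VC-HIT | VC [4]
  [13] addr=0x13 blk=4 s=0: VC-HIT | VC [10]
  [14] addr=0x2b blk=10 s=0: VC-HIT | VC [4]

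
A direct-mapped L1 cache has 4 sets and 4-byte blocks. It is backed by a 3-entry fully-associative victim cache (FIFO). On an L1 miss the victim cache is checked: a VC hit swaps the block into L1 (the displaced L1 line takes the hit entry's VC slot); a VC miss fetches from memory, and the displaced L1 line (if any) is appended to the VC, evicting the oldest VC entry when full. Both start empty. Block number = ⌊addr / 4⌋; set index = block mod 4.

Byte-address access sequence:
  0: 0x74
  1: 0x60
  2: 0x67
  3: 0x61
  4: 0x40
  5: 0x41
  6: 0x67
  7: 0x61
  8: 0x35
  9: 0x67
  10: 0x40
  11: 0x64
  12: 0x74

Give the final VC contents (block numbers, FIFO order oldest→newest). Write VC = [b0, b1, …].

  [0] addr=0x74 blk=29 s=1: MISS | VC []
  [1] addr=0x60 blk=24 s=0: MISS | VC []
  [2] addr=0x67 blk=25 s=1: MISS | VC [29]
  [3] addr=0x61 blk=24 s=0: L1-HIT | VC [29]
  [4] addr=0x40 blk=16 s=0: MISS | VC [29, 24]
  [5] addr=0x41 blk=16 s=0: L1-HIT | VC [29, 24]
  [6] addr=0x67 blk=25 s=1: L1-HIT | VC [29, 24]
  [7] addr=0x61 blk=24 s=0: VC-HIT | VC [29, 16]
  [8] addr=0x35 blk=13 s=1: MISS | VC [29, 16, 25]
  [9] addr=0x67 blk=25 s=1: VC-HIT | VC [29, 16, 13]
  [10] addr=0x40 blk=16 s=0: VC-HIT | VC [29, 24, 13]
  [11] addr=0x64 blk=25 s=1: L1-HIT | VC [29, 24, 13]
  [12] addr=0x74 blk=29 s=1: VC-HIT | VC [25, 24, 13]

VC = [25, 24, 13]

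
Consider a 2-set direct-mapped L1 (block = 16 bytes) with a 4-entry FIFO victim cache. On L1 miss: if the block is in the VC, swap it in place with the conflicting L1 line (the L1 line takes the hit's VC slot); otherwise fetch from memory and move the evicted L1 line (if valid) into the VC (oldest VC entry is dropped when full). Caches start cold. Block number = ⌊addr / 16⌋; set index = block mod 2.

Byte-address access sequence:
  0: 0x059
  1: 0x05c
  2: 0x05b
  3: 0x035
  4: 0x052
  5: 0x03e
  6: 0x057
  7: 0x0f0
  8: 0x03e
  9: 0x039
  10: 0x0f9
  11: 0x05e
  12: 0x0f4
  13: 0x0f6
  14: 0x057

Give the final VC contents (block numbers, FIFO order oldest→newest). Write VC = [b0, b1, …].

VC = [3, 15]

0: 0x59 (blk 5, set 1) → MISS  vc=[]
1: 0x5c (blk 5, set 1) → L1-HIT  vc=[]
2: 0x5b (blk 5, set 1) → L1-HIT  vc=[]
3: 0x35 (blk 3, set 1) → MISS  vc=[5]
4: 0x52 (blk 5, set 1) → VC-HIT  vc=[3]
5: 0x3e (blk 3, set 1) → VC-HIT  vc=[5]
6: 0x57 (blk 5, set 1) → VC-HIT  vc=[3]
7: 0xf0 (blk 15, set 1) → MISS  vc=[3, 5]
8: 0x3e (blk 3, set 1) → VC-HIT  vc=[15, 5]
9: 0x39 (blk 3, set 1) → L1-HIT  vc=[15, 5]
10: 0xf9 (blk 15, set 1) → VC-HIT  vc=[3, 5]
11: 0x5e (blk 5, set 1) → VC-HIT  vc=[3, 15]
12: 0xf4 (blk 15, set 1) → VC-HIT  vc=[3, 5]
13: 0xf6 (blk 15, set 1) → L1-HIT  vc=[3, 5]
14: 0x57 (blk 5, set 1) → VC-HIT  vc=[3, 15]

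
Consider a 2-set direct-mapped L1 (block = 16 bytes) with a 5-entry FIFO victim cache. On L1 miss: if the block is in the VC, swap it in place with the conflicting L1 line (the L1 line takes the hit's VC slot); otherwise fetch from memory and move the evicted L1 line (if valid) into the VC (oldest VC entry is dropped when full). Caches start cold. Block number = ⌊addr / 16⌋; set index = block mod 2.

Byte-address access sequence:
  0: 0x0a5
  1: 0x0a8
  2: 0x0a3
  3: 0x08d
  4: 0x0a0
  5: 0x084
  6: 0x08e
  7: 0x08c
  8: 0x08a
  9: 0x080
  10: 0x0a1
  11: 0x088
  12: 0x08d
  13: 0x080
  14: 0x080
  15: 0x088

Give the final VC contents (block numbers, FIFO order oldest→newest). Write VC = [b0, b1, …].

VC = [10]

0: 0xa5 (blk 10, set 0) → MISS  vc=[]
1: 0xa8 (blk 10, set 0) → L1-HIT  vc=[]
2: 0xa3 (blk 10, set 0) → L1-HIT  vc=[]
3: 0x8d (blk 8, set 0) → MISS  vc=[10]
4: 0xa0 (blk 10, set 0) → VC-HIT  vc=[8]
5: 0x84 (blk 8, set 0) → VC-HIT  vc=[10]
6: 0x8e (blk 8, set 0) → L1-HIT  vc=[10]
7: 0x8c (blk 8, set 0) → L1-HIT  vc=[10]
8: 0x8a (blk 8, set 0) → L1-HIT  vc=[10]
9: 0x80 (blk 8, set 0) → L1-HIT  vc=[10]
10: 0xa1 (blk 10, set 0) → VC-HIT  vc=[8]
11: 0x88 (blk 8, set 0) → VC-HIT  vc=[10]
12: 0x8d (blk 8, set 0) → L1-HIT  vc=[10]
13: 0x80 (blk 8, set 0) → L1-HIT  vc=[10]
14: 0x80 (blk 8, set 0) → L1-HIT  vc=[10]
15: 0x88 (blk 8, set 0) → L1-HIT  vc=[10]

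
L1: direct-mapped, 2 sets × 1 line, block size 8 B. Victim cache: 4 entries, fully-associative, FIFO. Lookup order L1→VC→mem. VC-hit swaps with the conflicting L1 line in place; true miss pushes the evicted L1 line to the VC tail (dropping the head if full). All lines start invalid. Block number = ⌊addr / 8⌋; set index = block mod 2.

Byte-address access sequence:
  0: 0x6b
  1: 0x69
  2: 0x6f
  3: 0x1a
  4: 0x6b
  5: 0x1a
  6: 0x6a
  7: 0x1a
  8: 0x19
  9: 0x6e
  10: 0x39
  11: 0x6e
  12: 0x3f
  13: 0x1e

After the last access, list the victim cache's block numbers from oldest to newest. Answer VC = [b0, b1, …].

  [0] addr=0x6b blk=13 s=1: MISS | VC []
  [1] addr=0x69 blk=13 s=1: L1-HIT | VC []
  [2] addr=0x6f blk=13 s=1: L1-HIT | VC []
  [3] addr=0x1a blk=3 s=1: MISS | VC [13]
  [4] addr=0x6b blk=13 s=1: VC-HIT | VC [3]
  [5] addr=0x1a blk=3 s=1: VC-HIT | VC [13]
  [6] addr=0x6a blk=13 s=1: VC-HIT | VC [3]
  [7] addr=0x1a blk=3 s=1: VC-HIT | VC [13]
  [8] addr=0x19 blk=3 s=1: L1-HIT | VC [13]
  [9] addr=0x6e blk=13 s=1: VC-HIT | VC [3]
  [10] addr=0x39 blk=7 s=1: MISS | VC [3, 13]
  [11] addr=0x6e blk=13 s=1: VC-HIT | VC [3, 7]
  [12] addr=0x3f blk=7 s=1: VC-HIT | VC [3, 13]
  [13] addr=0x1e blk=3 s=1: VC-HIT | VC [7, 13]

VC = [7, 13]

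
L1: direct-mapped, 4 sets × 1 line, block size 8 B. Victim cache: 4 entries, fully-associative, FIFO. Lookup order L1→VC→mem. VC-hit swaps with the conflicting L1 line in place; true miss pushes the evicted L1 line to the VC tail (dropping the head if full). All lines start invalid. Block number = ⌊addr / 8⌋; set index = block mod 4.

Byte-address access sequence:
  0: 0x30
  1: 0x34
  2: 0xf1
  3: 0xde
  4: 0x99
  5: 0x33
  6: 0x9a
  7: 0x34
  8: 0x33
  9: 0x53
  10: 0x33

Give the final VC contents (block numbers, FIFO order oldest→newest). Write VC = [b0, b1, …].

VC = [30, 27, 10]

  [0] addr=0x30 blk=6 s=2: MISS | VC []
  [1] addr=0x34 blk=6 s=2: L1-HIT | VC []
  [2] addr=0xf1 blk=30 s=2: MISS | VC [6]
  [3] addr=0xde blk=27 s=3: MISS | VC [6]
  [4] addr=0x99 blk=19 s=3: MISS | VC [6, 27]
  [5] addr=0x33 blk=6 s=2: VC-HIT | VC [30, 27]
  [6] addr=0x9a blk=19 s=3: L1-HIT | VC [30, 27]
  [7] addr=0x34 blk=6 s=2: L1-HIT | VC [30, 27]
  [8] addr=0x33 blk=6 s=2: L1-HIT | VC [30, 27]
  [9] addr=0x53 blk=10 s=2: MISS | VC [30, 27, 6]
  [10] addr=0x33 blk=6 s=2: VC-HIT | VC [30, 27, 10]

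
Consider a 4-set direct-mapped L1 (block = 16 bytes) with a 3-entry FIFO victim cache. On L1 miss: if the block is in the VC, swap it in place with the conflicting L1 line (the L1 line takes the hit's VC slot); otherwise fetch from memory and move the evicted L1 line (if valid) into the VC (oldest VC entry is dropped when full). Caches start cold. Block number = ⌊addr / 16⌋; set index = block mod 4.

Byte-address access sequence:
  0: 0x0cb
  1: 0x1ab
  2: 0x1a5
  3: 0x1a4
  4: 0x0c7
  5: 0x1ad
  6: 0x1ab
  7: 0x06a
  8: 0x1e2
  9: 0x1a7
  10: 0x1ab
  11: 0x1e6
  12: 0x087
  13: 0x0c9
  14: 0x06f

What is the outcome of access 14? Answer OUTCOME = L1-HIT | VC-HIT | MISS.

#0 0xcb→b12/s0 MISS; vc=[]
#1 0x1ab→b26/s2 MISS; vc=[]
#2 0x1a5→b26/s2 L1-HIT; vc=[]
#3 0x1a4→b26/s2 L1-HIT; vc=[]
#4 0xc7→b12/s0 L1-HIT; vc=[]
#5 0x1ad→b26/s2 L1-HIT; vc=[]
#6 0x1ab→b26/s2 L1-HIT; vc=[]
#7 0x6a→b6/s2 MISS; vc=[26]
#8 0x1e2→b30/s2 MISS; vc=[26,6]
#9 0x1a7→b26/s2 VC-HIT; vc=[30,6]
#10 0x1ab→b26/s2 L1-HIT; vc=[30,6]
#11 0x1e6→b30/s2 VC-HIT; vc=[26,6]
#12 0x87→b8/s0 MISS; vc=[26,6,12]
#13 0xc9→b12/s0 VC-HIT; vc=[26,6,8]
#14 0x6f→b6/s2 VC-HIT; vc=[26,30,8]

OUTCOME = VC-HIT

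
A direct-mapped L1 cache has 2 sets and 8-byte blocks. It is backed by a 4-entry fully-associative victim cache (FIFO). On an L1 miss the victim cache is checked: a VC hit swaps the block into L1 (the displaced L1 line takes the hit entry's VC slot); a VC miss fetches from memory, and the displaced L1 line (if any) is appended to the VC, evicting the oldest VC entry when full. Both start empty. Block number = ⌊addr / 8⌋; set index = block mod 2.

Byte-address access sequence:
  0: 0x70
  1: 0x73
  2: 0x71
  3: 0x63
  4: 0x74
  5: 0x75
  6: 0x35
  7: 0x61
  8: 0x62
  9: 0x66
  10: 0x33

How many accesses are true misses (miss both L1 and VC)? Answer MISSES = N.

#0 0x70→b14/s0 MISS; vc=[]
#1 0x73→b14/s0 L1-HIT; vc=[]
#2 0x71→b14/s0 L1-HIT; vc=[]
#3 0x63→b12/s0 MISS; vc=[14]
#4 0x74→b14/s0 VC-HIT; vc=[12]
#5 0x75→b14/s0 L1-HIT; vc=[12]
#6 0x35→b6/s0 MISS; vc=[12,14]
#7 0x61→b12/s0 VC-HIT; vc=[6,14]
#8 0x62→b12/s0 L1-HIT; vc=[6,14]
#9 0x66→b12/s0 L1-HIT; vc=[6,14]
#10 0x33→b6/s0 VC-HIT; vc=[12,14]

MISSES = 3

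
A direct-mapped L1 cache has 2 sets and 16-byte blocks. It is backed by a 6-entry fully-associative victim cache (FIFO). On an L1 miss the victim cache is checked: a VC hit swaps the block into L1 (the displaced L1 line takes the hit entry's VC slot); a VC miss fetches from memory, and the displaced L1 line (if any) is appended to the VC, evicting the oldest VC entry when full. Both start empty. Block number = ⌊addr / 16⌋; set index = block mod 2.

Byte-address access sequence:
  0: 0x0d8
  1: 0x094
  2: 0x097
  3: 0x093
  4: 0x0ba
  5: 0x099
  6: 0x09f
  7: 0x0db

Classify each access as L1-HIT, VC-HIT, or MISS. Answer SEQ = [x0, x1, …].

  [0] addr=0xd8 blk=13 s=1: MISS | VC []
  [1] addr=0x94 blk=9 s=1: MISS | VC [13]
  [2] addr=0x97 blk=9 s=1: L1-HIT | VC [13]
  [3] addr=0x93 blk=9 s=1: L1-HIT | VC [13]
  [4] addr=0xba blk=11 s=1: MISS | VC [13, 9]
  [5] addr=0x99 blk=9 s=1: VC-HIT | VC [13, 11]
  [6] addr=0x9f blk=9 s=1: L1-HIT | VC [13, 11]
  [7] addr=0xdb blk=13 s=1: VC-HIT | VC [9, 11]

SEQ = [MISS, MISS, L1-HIT, L1-HIT, MISS, VC-HIT, L1-HIT, VC-HIT]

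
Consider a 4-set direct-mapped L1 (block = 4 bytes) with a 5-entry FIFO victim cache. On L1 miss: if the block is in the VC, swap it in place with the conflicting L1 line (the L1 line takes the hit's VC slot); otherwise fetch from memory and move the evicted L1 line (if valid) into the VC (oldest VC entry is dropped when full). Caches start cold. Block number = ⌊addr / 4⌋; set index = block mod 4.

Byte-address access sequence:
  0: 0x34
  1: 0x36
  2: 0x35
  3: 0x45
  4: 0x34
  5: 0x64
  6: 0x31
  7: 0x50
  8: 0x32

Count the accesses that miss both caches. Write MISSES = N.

MISSES = 5

  [0] addr=0x34 blk=13 s=1: MISS | VC []
  [1] addr=0x36 blk=13 s=1: L1-HIT | VC []
  [2] addr=0x35 blk=13 s=1: L1-HIT | VC []
  [3] addr=0x45 blk=17 s=1: MISS | VC [13]
  [4] addr=0x34 blk=13 s=1: VC-HIT | VC [17]
  [5] addr=0x64 blk=25 s=1: MISS | VC [17, 13]
  [6] addr=0x31 blk=12 s=0: MISS | VC [17, 13]
  [7] addr=0x50 blk=20 s=0: MISS | VC [17, 13, 12]
  [8] addr=0x32 blk=12 s=0: VC-HIT | VC [17, 13, 20]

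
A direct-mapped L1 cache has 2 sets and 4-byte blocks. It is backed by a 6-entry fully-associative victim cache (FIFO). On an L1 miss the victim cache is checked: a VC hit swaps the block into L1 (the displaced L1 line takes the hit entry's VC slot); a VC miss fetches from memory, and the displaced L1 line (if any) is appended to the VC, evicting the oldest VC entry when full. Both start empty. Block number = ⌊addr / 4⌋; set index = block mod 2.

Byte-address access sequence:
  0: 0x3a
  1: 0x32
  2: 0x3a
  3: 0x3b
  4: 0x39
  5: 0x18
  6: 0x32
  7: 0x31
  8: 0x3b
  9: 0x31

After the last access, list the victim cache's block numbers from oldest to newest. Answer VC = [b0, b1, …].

VC = [6, 14]

  [0] addr=0x3a blk=14 s=0: MISS | VC []
  [1] addr=0x32 blk=12 s=0: MISS | VC [14]
  [2] addr=0x3a blk=14 s=0: VC-HIT | VC [12]
  [3] addr=0x3b blk=14 s=0: L1-HIT | VC [12]
  [4] addr=0x39 blk=14 s=0: L1-HIT | VC [12]
  [5] addr=0x18 blk=6 s=0: MISS | VC [12, 14]
  [6] addr=0x32 blk=12 s=0: VC-HIT | VC [6, 14]
  [7] addr=0x31 blk=12 s=0: L1-HIT | VC [6, 14]
  [8] addr=0x3b blk=14 s=0: VC-HIT | VC [6, 12]
  [9] addr=0x31 blk=12 s=0: VC-HIT | VC [6, 14]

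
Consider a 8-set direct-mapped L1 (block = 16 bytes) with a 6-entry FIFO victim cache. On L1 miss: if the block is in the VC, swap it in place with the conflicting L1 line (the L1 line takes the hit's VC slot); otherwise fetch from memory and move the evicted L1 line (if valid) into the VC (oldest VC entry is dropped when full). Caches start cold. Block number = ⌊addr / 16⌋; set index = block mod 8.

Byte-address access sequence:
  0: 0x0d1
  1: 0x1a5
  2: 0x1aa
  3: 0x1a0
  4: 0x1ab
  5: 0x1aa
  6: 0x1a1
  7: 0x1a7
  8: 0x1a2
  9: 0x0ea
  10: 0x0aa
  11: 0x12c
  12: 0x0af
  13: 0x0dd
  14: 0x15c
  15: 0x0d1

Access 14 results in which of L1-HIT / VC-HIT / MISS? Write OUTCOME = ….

OUTCOME = MISS

0: 0xd1 (blk 13, set 5) → MISS  vc=[]
1: 0x1a5 (blk 26, set 2) → MISS  vc=[]
2: 0x1aa (blk 26, set 2) → L1-HIT  vc=[]
3: 0x1a0 (blk 26, set 2) → L1-HIT  vc=[]
4: 0x1ab (blk 26, set 2) → L1-HIT  vc=[]
5: 0x1aa (blk 26, set 2) → L1-HIT  vc=[]
6: 0x1a1 (blk 26, set 2) → L1-HIT  vc=[]
7: 0x1a7 (blk 26, set 2) → L1-HIT  vc=[]
8: 0x1a2 (blk 26, set 2) → L1-HIT  vc=[]
9: 0xea (blk 14, set 6) → MISS  vc=[]
10: 0xaa (blk 10, set 2) → MISS  vc=[26]
11: 0x12c (blk 18, set 2) → MISS  vc=[26, 10]
12: 0xaf (blk 10, set 2) → VC-HIT  vc=[26, 18]
13: 0xdd (blk 13, set 5) → L1-HIT  vc=[26, 18]
14: 0x15c (blk 21, set 5) → MISS  vc=[26, 18, 13]
15: 0xd1 (blk 13, set 5) → VC-HIT  vc=[26, 18, 21]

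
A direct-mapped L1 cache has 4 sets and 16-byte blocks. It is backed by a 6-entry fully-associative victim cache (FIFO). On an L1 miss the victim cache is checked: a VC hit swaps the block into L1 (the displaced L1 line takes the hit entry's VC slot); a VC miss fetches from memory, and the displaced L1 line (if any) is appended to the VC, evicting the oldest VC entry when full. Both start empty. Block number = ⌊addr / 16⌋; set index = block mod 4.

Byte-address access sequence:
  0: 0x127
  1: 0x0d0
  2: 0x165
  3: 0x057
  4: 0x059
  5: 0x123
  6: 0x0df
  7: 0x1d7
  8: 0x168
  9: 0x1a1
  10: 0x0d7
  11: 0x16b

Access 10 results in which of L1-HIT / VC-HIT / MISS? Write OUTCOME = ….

OUTCOME = VC-HIT

#0 0x127→b18/s2 MISS; vc=[]
#1 0xd0→b13/s1 MISS; vc=[]
#2 0x165→b22/s2 MISS; vc=[18]
#3 0x57→b5/s1 MISS; vc=[18,13]
#4 0x59→b5/s1 L1-HIT; vc=[18,13]
#5 0x123→b18/s2 VC-HIT; vc=[22,13]
#6 0xdf→b13/s1 VC-HIT; vc=[22,5]
#7 0x1d7→b29/s1 MISS; vc=[22,5,13]
#8 0x168→b22/s2 VC-HIT; vc=[18,5,13]
#9 0x1a1→b26/s2 MISS; vc=[18,5,13,22]
#10 0xd7→b13/s1 VC-HIT; vc=[18,5,29,22]
#11 0x16b→b22/s2 VC-HIT; vc=[18,5,29,26]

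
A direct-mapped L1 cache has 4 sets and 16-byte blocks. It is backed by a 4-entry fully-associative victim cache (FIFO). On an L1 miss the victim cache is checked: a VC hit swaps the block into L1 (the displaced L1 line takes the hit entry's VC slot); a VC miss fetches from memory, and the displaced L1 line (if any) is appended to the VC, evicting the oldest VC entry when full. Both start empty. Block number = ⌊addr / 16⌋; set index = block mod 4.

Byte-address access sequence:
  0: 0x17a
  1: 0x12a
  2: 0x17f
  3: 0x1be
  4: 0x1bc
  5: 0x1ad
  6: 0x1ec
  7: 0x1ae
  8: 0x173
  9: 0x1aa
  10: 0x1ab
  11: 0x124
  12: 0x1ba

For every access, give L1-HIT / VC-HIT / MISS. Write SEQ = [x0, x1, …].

  [0] addr=0x17a blk=23 s=3: MISS | VC []
  [1] addr=0x12a blk=18 s=2: MISS | VC []
  [2] addr=0x17f blk=23 s=3: L1-HIT | VC []
  [3] addr=0x1be blk=27 s=3: MISS | VC [23]
  [4] addr=0x1bc blk=27 s=3: L1-HIT | VC [23]
  [5] addr=0x1ad blk=26 s=2: MISS | VC [23, 18]
  [6] addr=0x1ec blk=30 s=2: MISS | VC [23, 18, 26]
  [7] addr=0x1ae blk=26 s=2: VC-HIT | VC [23, 18, 30]
  [8] addr=0x173 blk=23 s=3: VC-HIT | VC [27, 18, 30]
  [9] addr=0x1aa blk=26 s=2: L1-HIT | VC [27, 18, 30]
  [10] addr=0x1ab blk=26 s=2: L1-HIT | VC [27, 18, 30]
  [11] addr=0x124 blk=18 s=2: VC-HIT | VC [27, 26, 30]
  [12] addr=0x1ba blk=27 s=3: VC-HIT | VC [23, 26, 30]

SEQ = [MISS, MISS, L1-HIT, MISS, L1-HIT, MISS, MISS, VC-HIT, VC-HIT, L1-HIT, L1-HIT, VC-HIT, VC-HIT]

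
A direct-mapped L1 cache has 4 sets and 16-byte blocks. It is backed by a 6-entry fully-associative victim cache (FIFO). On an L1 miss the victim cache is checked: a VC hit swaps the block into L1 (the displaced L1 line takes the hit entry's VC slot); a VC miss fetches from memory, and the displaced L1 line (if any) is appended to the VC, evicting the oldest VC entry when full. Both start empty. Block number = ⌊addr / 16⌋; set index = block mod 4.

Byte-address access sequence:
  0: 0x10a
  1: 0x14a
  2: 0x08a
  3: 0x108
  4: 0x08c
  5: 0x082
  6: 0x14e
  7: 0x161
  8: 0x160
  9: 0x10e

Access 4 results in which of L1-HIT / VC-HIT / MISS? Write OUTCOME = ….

OUTCOME = VC-HIT

#0 0x10a→b16/s0 MISS; vc=[]
#1 0x14a→b20/s0 MISS; vc=[16]
#2 0x8a→b8/s0 MISS; vc=[16,20]
#3 0x108→b16/s0 VC-HIT; vc=[8,20]
#4 0x8c→b8/s0 VC-HIT; vc=[16,20]
#5 0x82→b8/s0 L1-HIT; vc=[16,20]
#6 0x14e→b20/s0 VC-HIT; vc=[16,8]
#7 0x161→b22/s2 MISS; vc=[16,8]
#8 0x160→b22/s2 L1-HIT; vc=[16,8]
#9 0x10e→b16/s0 VC-HIT; vc=[20,8]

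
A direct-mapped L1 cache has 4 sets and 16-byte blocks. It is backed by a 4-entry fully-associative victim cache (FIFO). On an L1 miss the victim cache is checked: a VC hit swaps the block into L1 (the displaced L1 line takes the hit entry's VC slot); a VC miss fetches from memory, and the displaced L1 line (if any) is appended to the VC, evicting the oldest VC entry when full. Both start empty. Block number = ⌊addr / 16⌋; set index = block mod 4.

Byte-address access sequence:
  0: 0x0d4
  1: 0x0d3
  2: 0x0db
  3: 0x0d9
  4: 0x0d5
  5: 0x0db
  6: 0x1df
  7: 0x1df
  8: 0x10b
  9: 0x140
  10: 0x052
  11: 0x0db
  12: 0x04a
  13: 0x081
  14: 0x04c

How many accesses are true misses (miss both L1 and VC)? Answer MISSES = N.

MISSES = 7

0: 0xd4 (blk 13, set 1) → MISS  vc=[]
1: 0xd3 (blk 13, set 1) → L1-HIT  vc=[]
2: 0xdb (blk 13, set 1) → L1-HIT  vc=[]
3: 0xd9 (blk 13, set 1) → L1-HIT  vc=[]
4: 0xd5 (blk 13, set 1) → L1-HIT  vc=[]
5: 0xdb (blk 13, set 1) → L1-HIT  vc=[]
6: 0x1df (blk 29, set 1) → MISS  vc=[13]
7: 0x1df (blk 29, set 1) → L1-HIT  vc=[13]
8: 0x10b (blk 16, set 0) → MISS  vc=[13]
9: 0x140 (blk 20, set 0) → MISS  vc=[13, 16]
10: 0x52 (blk 5, set 1) → MISS  vc=[13, 16, 29]
11: 0xdb (blk 13, set 1) → VC-HIT  vc=[5, 16, 29]
12: 0x4a (blk 4, set 0) → MISS  vc=[5, 16, 29, 20]
13: 0x81 (blk 8, set 0) → MISS  vc=[16, 29, 20, 4]
14: 0x4c (blk 4, set 0) → VC-HIT  vc=[16, 29, 20, 8]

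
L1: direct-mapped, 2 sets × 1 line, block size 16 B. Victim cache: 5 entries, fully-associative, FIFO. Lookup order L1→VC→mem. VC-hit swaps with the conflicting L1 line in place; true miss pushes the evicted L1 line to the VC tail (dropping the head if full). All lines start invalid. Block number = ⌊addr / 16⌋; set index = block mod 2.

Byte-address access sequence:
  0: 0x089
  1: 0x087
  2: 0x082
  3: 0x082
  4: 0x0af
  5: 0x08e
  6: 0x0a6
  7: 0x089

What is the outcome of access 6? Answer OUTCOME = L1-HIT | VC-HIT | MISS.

OUTCOME = VC-HIT

0: 0x89 (blk 8, set 0) → MISS  vc=[]
1: 0x87 (blk 8, set 0) → L1-HIT  vc=[]
2: 0x82 (blk 8, set 0) → L1-HIT  vc=[]
3: 0x82 (blk 8, set 0) → L1-HIT  vc=[]
4: 0xaf (blk 10, set 0) → MISS  vc=[8]
5: 0x8e (blk 8, set 0) → VC-HIT  vc=[10]
6: 0xa6 (blk 10, set 0) → VC-HIT  vc=[8]
7: 0x89 (blk 8, set 0) → VC-HIT  vc=[10]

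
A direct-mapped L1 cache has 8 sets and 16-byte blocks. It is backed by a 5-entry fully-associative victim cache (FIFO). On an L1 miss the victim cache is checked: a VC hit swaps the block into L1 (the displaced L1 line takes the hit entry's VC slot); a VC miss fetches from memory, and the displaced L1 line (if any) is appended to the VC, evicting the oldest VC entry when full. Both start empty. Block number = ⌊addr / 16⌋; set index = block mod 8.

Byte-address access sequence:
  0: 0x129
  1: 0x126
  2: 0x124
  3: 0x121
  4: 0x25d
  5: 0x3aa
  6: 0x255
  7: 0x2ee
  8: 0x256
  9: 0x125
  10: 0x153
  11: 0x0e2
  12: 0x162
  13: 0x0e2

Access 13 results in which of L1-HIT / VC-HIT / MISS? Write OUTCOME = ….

#0 0x129→b18/s2 MISS; vc=[]
#1 0x126→b18/s2 L1-HIT; vc=[]
#2 0x124→b18/s2 L1-HIT; vc=[]
#3 0x121→b18/s2 L1-HIT; vc=[]
#4 0x25d→b37/s5 MISS; vc=[]
#5 0x3aa→b58/s2 MISS; vc=[18]
#6 0x255→b37/s5 L1-HIT; vc=[18]
#7 0x2ee→b46/s6 MISS; vc=[18]
#8 0x256→b37/s5 L1-HIT; vc=[18]
#9 0x125→b18/s2 VC-HIT; vc=[58]
#10 0x153→b21/s5 MISS; vc=[58,37]
#11 0xe2→b14/s6 MISS; vc=[58,37,46]
#12 0x162→b22/s6 MISS; vc=[58,37,46,14]
#13 0xe2→b14/s6 VC-HIT; vc=[58,37,46,22]

OUTCOME = VC-HIT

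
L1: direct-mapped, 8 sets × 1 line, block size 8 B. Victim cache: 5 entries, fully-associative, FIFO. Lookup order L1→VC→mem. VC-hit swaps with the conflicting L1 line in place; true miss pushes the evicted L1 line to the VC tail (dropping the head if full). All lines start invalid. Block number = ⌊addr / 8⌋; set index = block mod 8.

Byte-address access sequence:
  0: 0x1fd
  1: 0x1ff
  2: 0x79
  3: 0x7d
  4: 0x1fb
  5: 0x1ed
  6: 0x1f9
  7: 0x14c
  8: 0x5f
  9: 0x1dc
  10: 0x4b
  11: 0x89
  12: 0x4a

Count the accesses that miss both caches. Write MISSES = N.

#0 0x1fd→b63/s7 MISS; vc=[]
#1 0x1ff→b63/s7 L1-HIT; vc=[]
#2 0x79→b15/s7 MISS; vc=[63]
#3 0x7d→b15/s7 L1-HIT; vc=[63]
#4 0x1fb→b63/s7 VC-HIT; vc=[15]
#5 0x1ed→b61/s5 MISS; vc=[15]
#6 0x1f9→b63/s7 L1-HIT; vc=[15]
#7 0x14c→b41/s1 MISS; vc=[15]
#8 0x5f→b11/s3 MISS; vc=[15]
#9 0x1dc→b59/s3 MISS; vc=[15,11]
#10 0x4b→b9/s1 MISS; vc=[15,11,41]
#11 0x89→b17/s1 MISS; vc=[15,11,41,9]
#12 0x4a→b9/s1 VC-HIT; vc=[15,11,41,17]

MISSES = 8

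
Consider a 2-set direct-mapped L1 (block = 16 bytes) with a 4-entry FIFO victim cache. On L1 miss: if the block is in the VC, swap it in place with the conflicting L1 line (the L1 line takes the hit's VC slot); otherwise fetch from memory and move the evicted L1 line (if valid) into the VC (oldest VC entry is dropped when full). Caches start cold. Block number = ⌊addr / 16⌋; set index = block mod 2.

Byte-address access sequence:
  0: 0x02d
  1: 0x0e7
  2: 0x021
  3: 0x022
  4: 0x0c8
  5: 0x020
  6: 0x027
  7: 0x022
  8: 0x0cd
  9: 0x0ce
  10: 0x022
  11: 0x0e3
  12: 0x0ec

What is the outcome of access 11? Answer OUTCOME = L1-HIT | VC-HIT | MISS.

#0 0x2d→b2/s0 MISS; vc=[]
#1 0xe7→b14/s0 MISS; vc=[2]
#2 0x21→b2/s0 VC-HIT; vc=[14]
#3 0x22→b2/s0 L1-HIT; vc=[14]
#4 0xc8→b12/s0 MISS; vc=[14,2]
#5 0x20→b2/s0 VC-HIT; vc=[14,12]
#6 0x27→b2/s0 L1-HIT; vc=[14,12]
#7 0x22→b2/s0 L1-HIT; vc=[14,12]
#8 0xcd→b12/s0 VC-HIT; vc=[14,2]
#9 0xce→b12/s0 L1-HIT; vc=[14,2]
#10 0x22→b2/s0 VC-HIT; vc=[14,12]
#11 0xe3→b14/s0 VC-HIT; vc=[2,12]
#12 0xec→b14/s0 L1-HIT; vc=[2,12]

OUTCOME = VC-HIT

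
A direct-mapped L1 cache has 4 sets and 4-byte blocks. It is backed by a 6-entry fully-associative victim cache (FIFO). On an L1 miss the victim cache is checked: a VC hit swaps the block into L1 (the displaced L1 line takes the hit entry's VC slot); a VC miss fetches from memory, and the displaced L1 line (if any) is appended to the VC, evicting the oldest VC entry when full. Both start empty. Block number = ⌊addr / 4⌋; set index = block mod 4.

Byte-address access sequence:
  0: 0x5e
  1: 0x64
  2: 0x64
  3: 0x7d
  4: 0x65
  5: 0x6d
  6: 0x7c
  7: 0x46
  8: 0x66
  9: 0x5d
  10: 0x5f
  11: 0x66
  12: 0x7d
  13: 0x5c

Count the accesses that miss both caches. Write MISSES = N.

#0 0x5e→b23/s3 MISS; vc=[]
#1 0x64→b25/s1 MISS; vc=[]
#2 0x64→b25/s1 L1-HIT; vc=[]
#3 0x7d→b31/s3 MISS; vc=[23]
#4 0x65→b25/s1 L1-HIT; vc=[23]
#5 0x6d→b27/s3 MISS; vc=[23,31]
#6 0x7c→b31/s3 VC-HIT; vc=[23,27]
#7 0x46→b17/s1 MISS; vc=[23,27,25]
#8 0x66→b25/s1 VC-HIT; vc=[23,27,17]
#9 0x5d→b23/s3 VC-HIT; vc=[31,27,17]
#10 0x5f→b23/s3 L1-HIT; vc=[31,27,17]
#11 0x66→b25/s1 L1-HIT; vc=[31,27,17]
#12 0x7d→b31/s3 VC-HIT; vc=[23,27,17]
#13 0x5c→b23/s3 VC-HIT; vc=[31,27,17]

MISSES = 5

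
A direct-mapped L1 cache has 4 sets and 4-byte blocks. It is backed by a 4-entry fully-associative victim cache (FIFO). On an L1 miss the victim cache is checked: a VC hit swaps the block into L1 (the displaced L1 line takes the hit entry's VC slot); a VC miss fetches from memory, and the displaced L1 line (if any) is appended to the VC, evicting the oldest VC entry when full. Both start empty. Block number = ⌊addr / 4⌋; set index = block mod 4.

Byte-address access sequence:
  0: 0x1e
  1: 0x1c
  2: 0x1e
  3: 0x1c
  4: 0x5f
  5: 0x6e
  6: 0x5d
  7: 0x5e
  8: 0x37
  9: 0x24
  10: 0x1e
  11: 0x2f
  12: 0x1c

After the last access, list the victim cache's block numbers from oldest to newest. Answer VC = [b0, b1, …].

  [0] addr=0x1e blk=7 s=3: MISS | VC []
  [1] addr=0x1c blk=7 s=3: L1-HIT | VC []
  [2] addr=0x1e blk=7 s=3: L1-HIT | VC []
  [3] addr=0x1c blk=7 s=3: L1-HIT | VC []
  [4] addr=0x5f blk=23 s=3: MISS | VC [7]
  [5] addr=0x6e blk=27 s=3: MISS | VC [7, 23]
  [6] addr=0x5d blk=23 s=3: VC-HIT | VC [7, 27]
  [7] addr=0x5e blk=23 s=3: L1-HIT | VC [7, 27]
  [8] addr=0x37 blk=13 s=1: MISS | VC [7, 27]
  [9] addr=0x24 blk=9 s=1: MISS | VC [7, 27, 13]
  [10] addr=0x1e blk=7 s=3: VC-HIT | VC [23, 27, 13]
  [11] addr=0x2f blk=11 s=3: MISS | VC [23, 27, 13, 7]
  [12] addr=0x1c blk=7 s=3: VC-HIT | VC [23, 27, 13, 11]

VC = [23, 27, 13, 11]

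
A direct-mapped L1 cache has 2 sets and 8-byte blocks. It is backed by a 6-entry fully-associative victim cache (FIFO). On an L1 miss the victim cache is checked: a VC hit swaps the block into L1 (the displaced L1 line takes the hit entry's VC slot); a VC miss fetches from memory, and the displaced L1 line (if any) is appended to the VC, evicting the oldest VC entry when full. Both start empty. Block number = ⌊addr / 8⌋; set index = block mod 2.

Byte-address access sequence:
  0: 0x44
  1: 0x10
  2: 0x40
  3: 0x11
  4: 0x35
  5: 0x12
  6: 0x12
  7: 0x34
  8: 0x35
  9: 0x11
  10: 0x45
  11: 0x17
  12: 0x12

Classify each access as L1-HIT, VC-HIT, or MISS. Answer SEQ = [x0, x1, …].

SEQ = [MISS, MISS, VC-HIT, VC-HIT, MISS, VC-HIT, L1-HIT, VC-HIT, L1-HIT, VC-HIT, VC-HIT, VC-HIT, L1-HIT]

#0 0x44→b8/s0 MISS; vc=[]
#1 0x10→b2/s0 MISS; vc=[8]
#2 0x40→b8/s0 VC-HIT; vc=[2]
#3 0x11→b2/s0 VC-HIT; vc=[8]
#4 0x35→b6/s0 MISS; vc=[8,2]
#5 0x12→b2/s0 VC-HIT; vc=[8,6]
#6 0x12→b2/s0 L1-HIT; vc=[8,6]
#7 0x34→b6/s0 VC-HIT; vc=[8,2]
#8 0x35→b6/s0 L1-HIT; vc=[8,2]
#9 0x11→b2/s0 VC-HIT; vc=[8,6]
#10 0x45→b8/s0 VC-HIT; vc=[2,6]
#11 0x17→b2/s0 VC-HIT; vc=[8,6]
#12 0x12→b2/s0 L1-HIT; vc=[8,6]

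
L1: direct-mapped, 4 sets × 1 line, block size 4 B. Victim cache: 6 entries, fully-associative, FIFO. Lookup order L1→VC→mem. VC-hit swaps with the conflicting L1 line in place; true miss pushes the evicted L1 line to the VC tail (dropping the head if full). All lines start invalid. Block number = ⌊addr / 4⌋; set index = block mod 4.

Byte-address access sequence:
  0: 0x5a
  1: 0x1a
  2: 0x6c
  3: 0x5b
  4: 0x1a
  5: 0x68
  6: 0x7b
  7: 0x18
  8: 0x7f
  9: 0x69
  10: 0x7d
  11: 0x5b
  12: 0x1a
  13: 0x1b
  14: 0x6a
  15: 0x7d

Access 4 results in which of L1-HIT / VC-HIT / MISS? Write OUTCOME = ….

  [0] addr=0x5a blk=22 s=2: MISS | VC []
  [1] addr=0x1a blk=6 s=2: MISS | VC [22]
  [2] addr=0x6c blk=27 s=3: MISS | VC [22]
  [3] addr=0x5b blk=22 s=2: VC-HIT | VC [6]
  [4] addr=0x1a blk=6 s=2: VC-HIT | VC [22]
  [5] addr=0x68 blk=26 s=2: MISS | VC [22, 6]
  [6] addr=0x7b blk=30 s=2: MISS | VC [22, 6, 26]
  [7] addr=0x18 blk=6 s=2: VC-HIT | VC [22, 30, 26]
  [8] addr=0x7f blk=31 s=3: MISS | VC [22, 30, 26, 27]
  [9] addr=0x69 blk=26 s=2: VC-HIT | VC [22, 30, 6, 27]
  [10] addr=0x7d blk=31 s=3: L1-HIT | VC [22, 30, 6, 27]
  [11] addr=0x5b blk=22 s=2: VC-HIT | VC [26, 30, 6, 27]
  [12] addr=0x1a blk=6 s=2: VC-HIT | VC [26, 30, 22, 27]
  [13] addr=0x1b blk=6 s=2: L1-HIT | VC [26, 30, 22, 27]
  [14] addr=0x6a blk=26 s=2: VC-HIT | VC [6, 30, 22, 27]
  [15] addr=0x7d blk=31 s=3: L1-HIT | VC [6, 30, 22, 27]

OUTCOME = VC-HIT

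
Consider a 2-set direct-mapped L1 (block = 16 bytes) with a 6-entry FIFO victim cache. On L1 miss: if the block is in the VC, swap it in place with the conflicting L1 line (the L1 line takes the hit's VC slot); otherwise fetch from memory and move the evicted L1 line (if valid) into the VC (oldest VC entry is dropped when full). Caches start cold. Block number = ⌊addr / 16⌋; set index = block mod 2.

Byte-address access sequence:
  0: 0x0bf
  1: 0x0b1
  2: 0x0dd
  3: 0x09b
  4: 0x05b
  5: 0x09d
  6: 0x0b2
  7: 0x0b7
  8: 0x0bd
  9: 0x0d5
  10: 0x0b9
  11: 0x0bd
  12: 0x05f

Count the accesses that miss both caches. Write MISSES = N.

MISSES = 4

  [0] addr=0xbf blk=11 s=1: MISS | VC []
  [1] addr=0xb1 blk=11 s=1: L1-HIT | VC []
  [2] addr=0xdd blk=13 s=1: MISS | VC [11]
  [3] addr=0x9b blk=9 s=1: MISS | VC [11, 13]
  [4] addr=0x5b blk=5 s=1: MISS | VC [11, 13, 9]
  [5] addr=0x9d blk=9 s=1: VC-HIT | VC [11, 13, 5]
  [6] addr=0xb2 blk=11 s=1: VC-HIT | VC [9, 13, 5]
  [7] addr=0xb7 blk=11 s=1: L1-HIT | VC [9, 13, 5]
  [8] addr=0xbd blk=11 s=1: L1-HIT | VC [9, 13, 5]
  [9] addr=0xd5 blk=13 s=1: VC-HIT | VC [9, 11, 5]
  [10] addr=0xb9 blk=11 s=1: VC-HIT | VC [9, 13, 5]
  [11] addr=0xbd blk=11 s=1: L1-HIT | VC [9, 13, 5]
  [12] addr=0x5f blk=5 s=1: VC-HIT | VC [9, 13, 11]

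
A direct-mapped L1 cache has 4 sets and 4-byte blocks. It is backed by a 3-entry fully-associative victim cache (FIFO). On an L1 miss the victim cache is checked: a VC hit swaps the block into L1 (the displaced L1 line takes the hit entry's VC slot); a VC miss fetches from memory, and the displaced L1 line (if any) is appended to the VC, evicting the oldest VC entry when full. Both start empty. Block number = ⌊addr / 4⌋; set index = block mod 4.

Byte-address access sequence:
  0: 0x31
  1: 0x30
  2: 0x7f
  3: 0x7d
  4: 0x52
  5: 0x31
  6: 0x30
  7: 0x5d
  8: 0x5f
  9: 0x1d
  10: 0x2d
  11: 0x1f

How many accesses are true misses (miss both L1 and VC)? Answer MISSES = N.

0: 0x31 (blk 12, set 0) → MISS  vc=[]
1: 0x30 (blk 12, set 0) → L1-HIT  vc=[]
2: 0x7f (blk 31, set 3) → MISS  vc=[]
3: 0x7d (blk 31, set 3) → L1-HIT  vc=[]
4: 0x52 (blk 20, set 0) → MISS  vc=[12]
5: 0x31 (blk 12, set 0) → VC-HIT  vc=[20]
6: 0x30 (blk 12, set 0) → L1-HIT  vc=[20]
7: 0x5d (blk 23, set 3) → MISS  vc=[20, 31]
8: 0x5f (blk 23, set 3) → L1-HIT  vc=[20, 31]
9: 0x1d (blk 7, set 3) → MISS  vc=[20, 31, 23]
10: 0x2d (blk 11, set 3) → MISS  vc=[31, 23, 7]
11: 0x1f (blk 7, set 3) → VC-HIT  vc=[31, 23, 11]

MISSES = 6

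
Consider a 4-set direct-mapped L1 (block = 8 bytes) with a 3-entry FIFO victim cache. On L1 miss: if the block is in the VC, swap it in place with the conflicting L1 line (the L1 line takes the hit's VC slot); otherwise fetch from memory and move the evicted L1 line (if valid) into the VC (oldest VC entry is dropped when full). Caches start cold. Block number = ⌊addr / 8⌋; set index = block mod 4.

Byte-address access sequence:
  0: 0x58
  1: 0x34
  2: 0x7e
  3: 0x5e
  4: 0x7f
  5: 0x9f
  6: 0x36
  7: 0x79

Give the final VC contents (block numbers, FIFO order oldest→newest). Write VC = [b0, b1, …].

VC = [11, 19]

#0 0x58→b11/s3 MISS; vc=[]
#1 0x34→b6/s2 MISS; vc=[]
#2 0x7e→b15/s3 MISS; vc=[11]
#3 0x5e→b11/s3 VC-HIT; vc=[15]
#4 0x7f→b15/s3 VC-HIT; vc=[11]
#5 0x9f→b19/s3 MISS; vc=[11,15]
#6 0x36→b6/s2 L1-HIT; vc=[11,15]
#7 0x79→b15/s3 VC-HIT; vc=[11,19]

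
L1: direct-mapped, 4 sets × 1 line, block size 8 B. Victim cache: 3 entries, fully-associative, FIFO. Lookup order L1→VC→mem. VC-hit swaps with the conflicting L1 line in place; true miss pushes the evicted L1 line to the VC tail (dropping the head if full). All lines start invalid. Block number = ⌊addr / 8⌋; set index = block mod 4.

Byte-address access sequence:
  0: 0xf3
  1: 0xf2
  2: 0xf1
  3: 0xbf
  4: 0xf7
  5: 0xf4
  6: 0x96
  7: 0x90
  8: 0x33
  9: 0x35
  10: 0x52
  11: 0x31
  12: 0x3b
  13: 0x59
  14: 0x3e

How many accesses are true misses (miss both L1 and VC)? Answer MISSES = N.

#0 0xf3→b30/s2 MISS; vc=[]
#1 0xf2→b30/s2 L1-HIT; vc=[]
#2 0xf1→b30/s2 L1-HIT; vc=[]
#3 0xbf→b23/s3 MISS; vc=[]
#4 0xf7→b30/s2 L1-HIT; vc=[]
#5 0xf4→b30/s2 L1-HIT; vc=[]
#6 0x96→b18/s2 MISS; vc=[30]
#7 0x90→b18/s2 L1-HIT; vc=[30]
#8 0x33→b6/s2 MISS; vc=[30,18]
#9 0x35→b6/s2 L1-HIT; vc=[30,18]
#10 0x52→b10/s2 MISS; vc=[30,18,6]
#11 0x31→b6/s2 VC-HIT; vc=[30,18,10]
#12 0x3b→b7/s3 MISS; vc=[18,10,23]
#13 0x59→b11/s3 MISS; vc=[10,23,7]
#14 0x3e→b7/s3 VC-HIT; vc=[10,23,11]

MISSES = 7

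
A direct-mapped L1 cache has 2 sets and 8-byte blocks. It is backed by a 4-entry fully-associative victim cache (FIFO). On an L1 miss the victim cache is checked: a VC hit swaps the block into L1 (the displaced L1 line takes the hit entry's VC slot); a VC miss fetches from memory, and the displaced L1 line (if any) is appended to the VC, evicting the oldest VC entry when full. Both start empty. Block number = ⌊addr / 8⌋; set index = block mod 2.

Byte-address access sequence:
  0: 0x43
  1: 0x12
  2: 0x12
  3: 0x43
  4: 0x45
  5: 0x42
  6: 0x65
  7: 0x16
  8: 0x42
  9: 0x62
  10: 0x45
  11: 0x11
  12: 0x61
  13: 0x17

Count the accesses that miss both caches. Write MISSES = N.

MISSES = 3

#0 0x43→b8/s0 MISS; vc=[]
#1 0x12→b2/s0 MISS; vc=[8]
#2 0x12→b2/s0 L1-HIT; vc=[8]
#3 0x43→b8/s0 VC-HIT; vc=[2]
#4 0x45→b8/s0 L1-HIT; vc=[2]
#5 0x42→b8/s0 L1-HIT; vc=[2]
#6 0x65→b12/s0 MISS; vc=[2,8]
#7 0x16→b2/s0 VC-HIT; vc=[12,8]
#8 0x42→b8/s0 VC-HIT; vc=[12,2]
#9 0x62→b12/s0 VC-HIT; vc=[8,2]
#10 0x45→b8/s0 VC-HIT; vc=[12,2]
#11 0x11→b2/s0 VC-HIT; vc=[12,8]
#12 0x61→b12/s0 VC-HIT; vc=[2,8]
#13 0x17→b2/s0 VC-HIT; vc=[12,8]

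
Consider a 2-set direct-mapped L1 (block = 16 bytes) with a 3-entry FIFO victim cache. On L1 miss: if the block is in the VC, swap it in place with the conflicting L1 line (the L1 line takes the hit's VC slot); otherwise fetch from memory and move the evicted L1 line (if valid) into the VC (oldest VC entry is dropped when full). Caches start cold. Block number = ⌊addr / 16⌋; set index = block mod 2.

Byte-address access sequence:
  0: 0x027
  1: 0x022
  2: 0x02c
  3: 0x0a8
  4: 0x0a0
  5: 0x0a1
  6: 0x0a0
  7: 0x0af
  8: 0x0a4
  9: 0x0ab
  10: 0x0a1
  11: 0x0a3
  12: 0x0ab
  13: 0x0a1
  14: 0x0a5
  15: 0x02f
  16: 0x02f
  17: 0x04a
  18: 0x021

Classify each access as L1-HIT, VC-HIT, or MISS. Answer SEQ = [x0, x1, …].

0: 0x27 (blk 2, set 0) → MISS  vc=[]
1: 0x22 (blk 2, set 0) → L1-HIT  vc=[]
2: 0x2c (blk 2, set 0) → L1-HIT  vc=[]
3: 0xa8 (blk 10, set 0) → MISS  vc=[2]
4: 0xa0 (blk 10, set 0) → L1-HIT  vc=[2]
5: 0xa1 (blk 10, set 0) → L1-HIT  vc=[2]
6: 0xa0 (blk 10, set 0) → L1-HIT  vc=[2]
7: 0xaf (blk 10, set 0) → L1-HIT  vc=[2]
8: 0xa4 (blk 10, set 0) → L1-HIT  vc=[2]
9: 0xab (blk 10, set 0) → L1-HIT  vc=[2]
10: 0xa1 (blk 10, set 0) → L1-HIT  vc=[2]
11: 0xa3 (blk 10, set 0) → L1-HIT  vc=[2]
12: 0xab (blk 10, set 0) → L1-HIT  vc=[2]
13: 0xa1 (blk 10, set 0) → L1-HIT  vc=[2]
14: 0xa5 (blk 10, set 0) → L1-HIT  vc=[2]
15: 0x2f (blk 2, set 0) → VC-HIT  vc=[10]
16: 0x2f (blk 2, set 0) → L1-HIT  vc=[10]
17: 0x4a (blk 4, set 0) → MISS  vc=[10, 2]
18: 0x21 (blk 2, set 0) → VC-HIT  vc=[10, 4]

SEQ = [MISS, L1-HIT, L1-HIT, MISS, L1-HIT, L1-HIT, L1-HIT, L1-HIT, L1-HIT, L1-HIT, L1-HIT, L1-HIT, L1-HIT, L1-HIT, L1-HIT, VC-HIT, L1-HIT, MISS, VC-HIT]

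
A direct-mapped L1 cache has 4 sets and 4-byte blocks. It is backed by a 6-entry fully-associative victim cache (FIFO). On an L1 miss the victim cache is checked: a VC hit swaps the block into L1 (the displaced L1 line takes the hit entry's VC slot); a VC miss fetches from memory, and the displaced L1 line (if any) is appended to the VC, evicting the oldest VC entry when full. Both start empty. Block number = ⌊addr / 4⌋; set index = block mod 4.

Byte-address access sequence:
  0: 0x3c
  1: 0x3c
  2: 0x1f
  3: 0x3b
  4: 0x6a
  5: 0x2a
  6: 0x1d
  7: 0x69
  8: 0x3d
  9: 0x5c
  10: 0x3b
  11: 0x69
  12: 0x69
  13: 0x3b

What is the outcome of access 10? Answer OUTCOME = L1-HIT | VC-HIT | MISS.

  [0] addr=0x3c blk=15 s=3: MISS | VC []
  [1] addr=0x3c blk=15 s=3: L1-HIT | VC []
  [2] addr=0x1f blk=7 s=3: MISS | VC [15]
  [3] addr=0x3b blk=14 s=2: MISS | VC [15]
  [4] addr=0x6a blk=26 s=2: MISS | VC [15, 14]
  [5] addr=0x2a blk=10 s=2: MISS | VC [15, 14, 26]
  [6] addr=0x1d blk=7 s=3: L1-HIT | VC [15, 14, 26]
  [7] addr=0x69 blk=26 s=2: VC-HIT | VC [15, 14, 10]
  [8] addr=0x3d blk=15 s=3: VC-HIT | VC [7, 14, 10]
  [9] addr=0x5c blk=23 s=3: MISS | VC [7, 14, 10, 15]
  [10] addr=0x3b blk=14 s=2: VC-HIT | VC [7, 26, 10, 15]
  [11] addr=0x69 blk=26 s=2: VC-HIT | VC [7, 14, 10, 15]
  [12] addr=0x69 blk=26 s=2: L1-HIT | VC [7, 14, 10, 15]
  [13] addr=0x3b blk=14 s=2: VC-HIT | VC [7, 26, 10, 15]

OUTCOME = VC-HIT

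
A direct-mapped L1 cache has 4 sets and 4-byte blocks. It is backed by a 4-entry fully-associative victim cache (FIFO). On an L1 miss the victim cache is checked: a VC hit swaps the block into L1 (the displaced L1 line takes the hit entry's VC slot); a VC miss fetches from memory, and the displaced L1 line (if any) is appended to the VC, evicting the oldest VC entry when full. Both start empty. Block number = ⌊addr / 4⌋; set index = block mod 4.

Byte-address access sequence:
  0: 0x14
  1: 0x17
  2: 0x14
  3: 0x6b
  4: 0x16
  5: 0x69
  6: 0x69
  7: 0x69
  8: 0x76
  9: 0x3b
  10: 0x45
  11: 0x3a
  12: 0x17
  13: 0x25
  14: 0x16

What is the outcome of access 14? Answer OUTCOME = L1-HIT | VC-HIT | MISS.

OUTCOME = VC-HIT

  [0] addr=0x14 blk=5 s=1: MISS | VC []
  [1] addr=0x17 blk=5 s=1: L1-HIT | VC []
  [2] addr=0x14 blk=5 s=1: L1-HIT | VC []
  [3] addr=0x6b blk=26 s=2: MISS | VC []
  [4] addr=0x16 blk=5 s=1: L1-HIT | VC []
  [5] addr=0x69 blk=26 s=2: L1-HIT | VC []
  [6] addr=0x69 blk=26 s=2: L1-HIT | VC []
  [7] addr=0x69 blk=26 s=2: L1-HIT | VC []
  [8] addr=0x76 blk=29 s=1: MISS | VC [5]
  [9] addr=0x3b blk=14 s=2: MISS | VC [5, 26]
  [10] addr=0x45 blk=17 s=1: MISS | VC [5, 26, 29]
  [11] addr=0x3a blk=14 s=2: L1-HIT | VC [5, 26, 29]
  [12] addr=0x17 blk=5 s=1: VC-HIT | VC [17, 26, 29]
  [13] addr=0x25 blk=9 s=1: MISS | VC [17, 26, 29, 5]
  [14] addr=0x16 blk=5 s=1: VC-HIT | VC [17, 26, 29, 9]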